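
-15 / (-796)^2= -15/633616 = 0.00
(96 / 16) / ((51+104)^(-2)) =144150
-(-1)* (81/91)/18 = 9/182 = 0.05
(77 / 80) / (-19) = -0.05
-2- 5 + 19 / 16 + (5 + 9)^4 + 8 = 614691/16 = 38418.19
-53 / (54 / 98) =-2597/27 = -96.19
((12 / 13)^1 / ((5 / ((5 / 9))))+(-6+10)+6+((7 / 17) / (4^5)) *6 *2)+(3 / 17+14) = 4121651/169728 = 24.28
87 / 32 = 2.72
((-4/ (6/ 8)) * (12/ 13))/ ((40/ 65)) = -8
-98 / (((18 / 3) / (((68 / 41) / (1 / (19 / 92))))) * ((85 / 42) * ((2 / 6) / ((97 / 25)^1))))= -3792894/117875 = -32.18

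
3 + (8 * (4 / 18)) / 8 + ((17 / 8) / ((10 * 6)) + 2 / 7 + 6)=96197/10080 = 9.54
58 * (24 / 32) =43.50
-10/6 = -5/3 = -1.67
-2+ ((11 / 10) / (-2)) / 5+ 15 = 1289/100 = 12.89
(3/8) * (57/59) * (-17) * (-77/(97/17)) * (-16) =-7610526/5723 = -1329.81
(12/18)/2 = 1/3 = 0.33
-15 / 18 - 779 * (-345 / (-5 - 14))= -84875/6 = -14145.83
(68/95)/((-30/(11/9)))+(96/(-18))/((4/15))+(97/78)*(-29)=-18704299/333450 = -56.09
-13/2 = -6.50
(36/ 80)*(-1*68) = -153/5 = -30.60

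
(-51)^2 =2601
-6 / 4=-3/2 = -1.50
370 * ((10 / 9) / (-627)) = -3700/5643 = -0.66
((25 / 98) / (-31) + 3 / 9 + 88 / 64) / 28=61979/1020768 = 0.06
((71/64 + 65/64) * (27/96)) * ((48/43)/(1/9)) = 4131/688 = 6.00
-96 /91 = -1.05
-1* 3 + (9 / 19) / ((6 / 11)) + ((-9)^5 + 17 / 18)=-59050.19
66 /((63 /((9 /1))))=66/7 = 9.43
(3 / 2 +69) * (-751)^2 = 79524141/2 = 39762070.50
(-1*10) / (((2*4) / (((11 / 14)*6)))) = -165/28 = -5.89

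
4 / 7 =0.57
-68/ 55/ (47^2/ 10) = -136/24299 = -0.01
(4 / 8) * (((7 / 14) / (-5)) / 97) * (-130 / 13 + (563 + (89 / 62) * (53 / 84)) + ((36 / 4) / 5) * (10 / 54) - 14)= -0.28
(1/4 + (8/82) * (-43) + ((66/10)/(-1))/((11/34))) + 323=244897/820 = 298.65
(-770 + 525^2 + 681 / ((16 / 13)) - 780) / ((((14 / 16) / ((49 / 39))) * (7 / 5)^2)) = 109851325/546 = 201192.90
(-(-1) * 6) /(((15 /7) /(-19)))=-53.20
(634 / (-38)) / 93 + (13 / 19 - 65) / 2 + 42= 17074/1767 = 9.66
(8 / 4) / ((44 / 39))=39/22 = 1.77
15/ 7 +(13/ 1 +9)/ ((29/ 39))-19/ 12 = 73435/2436 = 30.15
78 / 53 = 1.47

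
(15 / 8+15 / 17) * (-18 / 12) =-1125/272 = -4.14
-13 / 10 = -1.30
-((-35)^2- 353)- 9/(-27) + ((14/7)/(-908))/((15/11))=-1978687/2270 = -871.67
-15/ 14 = -1.07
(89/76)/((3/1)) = 89/228 = 0.39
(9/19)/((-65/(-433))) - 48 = -55383/1235 = -44.84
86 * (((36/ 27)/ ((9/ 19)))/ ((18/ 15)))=16340/81 = 201.73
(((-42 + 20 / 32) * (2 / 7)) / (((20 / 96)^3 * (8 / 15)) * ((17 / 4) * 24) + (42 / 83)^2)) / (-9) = 54726216/31163447 = 1.76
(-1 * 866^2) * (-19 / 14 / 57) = 374978/21 = 17856.10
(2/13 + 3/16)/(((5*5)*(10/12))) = 213/13000 = 0.02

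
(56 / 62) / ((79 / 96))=2688/2449 = 1.10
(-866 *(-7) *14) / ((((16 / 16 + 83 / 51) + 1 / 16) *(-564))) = -5771024/103165 = -55.94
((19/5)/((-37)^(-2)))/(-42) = -26011/210 = -123.86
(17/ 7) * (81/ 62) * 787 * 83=89947017/434 = 207251.19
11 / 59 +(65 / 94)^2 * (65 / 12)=17369227/6255888 = 2.78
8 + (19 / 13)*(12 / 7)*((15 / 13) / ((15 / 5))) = 10604/1183 = 8.96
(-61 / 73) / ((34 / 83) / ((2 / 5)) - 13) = 5063/72562 = 0.07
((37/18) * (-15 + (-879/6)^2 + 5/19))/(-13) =-20103469/5928 = -3391.27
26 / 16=13/8 = 1.62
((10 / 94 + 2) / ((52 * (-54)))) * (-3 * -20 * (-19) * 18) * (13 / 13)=9405/611 = 15.39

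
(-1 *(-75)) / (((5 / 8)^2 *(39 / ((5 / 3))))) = 320/39 = 8.21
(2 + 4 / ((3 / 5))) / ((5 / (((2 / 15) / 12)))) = 13/675 = 0.02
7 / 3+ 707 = 2128/3 = 709.33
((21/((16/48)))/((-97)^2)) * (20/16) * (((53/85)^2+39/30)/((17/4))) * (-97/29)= -1537389/138202690 = -0.01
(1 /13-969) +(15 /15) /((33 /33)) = -12583/13 = -967.92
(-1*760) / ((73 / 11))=-8360/73 = -114.52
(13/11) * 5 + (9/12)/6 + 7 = 1147/88 = 13.03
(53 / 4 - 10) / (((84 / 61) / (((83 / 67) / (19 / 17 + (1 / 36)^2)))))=30210921/11556629 = 2.61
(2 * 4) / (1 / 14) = 112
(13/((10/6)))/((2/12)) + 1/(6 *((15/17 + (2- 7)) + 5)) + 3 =49.99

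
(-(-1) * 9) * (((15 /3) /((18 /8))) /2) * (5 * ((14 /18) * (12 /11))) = 1400/33 = 42.42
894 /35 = 25.54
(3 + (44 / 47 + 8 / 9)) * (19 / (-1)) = -38779/423 = -91.68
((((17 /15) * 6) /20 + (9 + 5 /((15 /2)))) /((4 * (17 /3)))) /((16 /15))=4503/10880 = 0.41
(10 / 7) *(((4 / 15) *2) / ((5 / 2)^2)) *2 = 128/525 = 0.24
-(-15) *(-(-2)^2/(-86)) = 30/43 = 0.70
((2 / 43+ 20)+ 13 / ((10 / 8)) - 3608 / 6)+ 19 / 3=-121379/215 = -564.55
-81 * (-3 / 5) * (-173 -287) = -22356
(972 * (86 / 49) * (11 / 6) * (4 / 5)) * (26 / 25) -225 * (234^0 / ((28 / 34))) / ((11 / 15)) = 300437451/134750 = 2229.59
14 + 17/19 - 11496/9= -71959/57 = -1262.44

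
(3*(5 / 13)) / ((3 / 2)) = 10/13 = 0.77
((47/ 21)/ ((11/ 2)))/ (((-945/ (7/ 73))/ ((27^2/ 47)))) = -18/28105 = 0.00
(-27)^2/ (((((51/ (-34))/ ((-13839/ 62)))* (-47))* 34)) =-3362877/49538 = -67.88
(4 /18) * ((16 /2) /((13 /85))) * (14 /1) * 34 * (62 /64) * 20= 12542600/117 = 107201.71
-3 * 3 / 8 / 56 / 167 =-9/74816 = 0.00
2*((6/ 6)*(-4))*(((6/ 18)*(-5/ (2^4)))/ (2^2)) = 5/24 = 0.21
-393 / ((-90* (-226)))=-131/6780 = -0.02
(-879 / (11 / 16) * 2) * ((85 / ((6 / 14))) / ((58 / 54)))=-150625440/319 = -472180.06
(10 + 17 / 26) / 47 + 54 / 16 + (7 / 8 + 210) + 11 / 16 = 2103445/9776 = 215.16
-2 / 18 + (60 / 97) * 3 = 1523/873 = 1.74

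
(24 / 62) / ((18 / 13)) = 26/93 = 0.28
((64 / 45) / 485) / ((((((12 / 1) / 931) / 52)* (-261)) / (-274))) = 212238208/17088975 = 12.42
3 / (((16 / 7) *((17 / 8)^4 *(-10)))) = -2688/417605 = -0.01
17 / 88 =0.19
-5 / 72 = -0.07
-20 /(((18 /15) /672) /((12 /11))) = -134400/11 = -12218.18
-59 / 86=-0.69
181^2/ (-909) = -32761/909 = -36.04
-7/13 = -0.54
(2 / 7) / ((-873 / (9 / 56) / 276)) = -69/4753 = -0.01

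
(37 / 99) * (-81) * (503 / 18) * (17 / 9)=-316387/198 = -1597.91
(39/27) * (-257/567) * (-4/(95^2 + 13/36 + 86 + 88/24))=53456/186055947 = 0.00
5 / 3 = 1.67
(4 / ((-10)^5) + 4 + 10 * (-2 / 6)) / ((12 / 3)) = 49997/300000 = 0.17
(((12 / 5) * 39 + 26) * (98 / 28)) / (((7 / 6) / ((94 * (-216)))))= -36425376/5 = -7285075.20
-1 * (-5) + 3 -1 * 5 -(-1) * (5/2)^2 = 37/4 = 9.25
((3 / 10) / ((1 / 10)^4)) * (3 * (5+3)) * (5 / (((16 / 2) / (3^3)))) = 1215000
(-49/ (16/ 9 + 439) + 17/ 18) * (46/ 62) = 1368523/2213586 = 0.62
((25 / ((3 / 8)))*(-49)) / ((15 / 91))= -178360/9 = -19817.78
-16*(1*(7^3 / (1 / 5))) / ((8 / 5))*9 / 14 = -11025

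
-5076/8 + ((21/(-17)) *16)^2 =-140949/578 = -243.86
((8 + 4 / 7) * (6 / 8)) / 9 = 5/7 = 0.71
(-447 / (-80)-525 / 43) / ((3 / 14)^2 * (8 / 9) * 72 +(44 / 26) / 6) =-2.06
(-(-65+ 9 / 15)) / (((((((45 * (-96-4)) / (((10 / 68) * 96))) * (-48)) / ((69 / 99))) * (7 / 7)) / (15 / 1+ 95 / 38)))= 25921/504900 = 0.05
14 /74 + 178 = 6593/37 = 178.19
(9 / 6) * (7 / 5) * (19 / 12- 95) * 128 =-125552/5 = -25110.40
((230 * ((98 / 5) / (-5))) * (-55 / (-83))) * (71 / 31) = -1368.34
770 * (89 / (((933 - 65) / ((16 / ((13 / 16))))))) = 626560/403 = 1554.74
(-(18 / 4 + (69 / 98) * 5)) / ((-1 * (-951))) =-131/15533 = -0.01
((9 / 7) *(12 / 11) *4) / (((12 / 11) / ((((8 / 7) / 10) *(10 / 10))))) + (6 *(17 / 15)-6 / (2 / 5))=-373/49 = -7.61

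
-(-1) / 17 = 1/17 = 0.06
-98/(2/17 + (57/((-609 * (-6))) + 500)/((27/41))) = -54788076/424552015 = -0.13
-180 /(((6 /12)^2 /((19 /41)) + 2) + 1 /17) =-25840/373 = -69.28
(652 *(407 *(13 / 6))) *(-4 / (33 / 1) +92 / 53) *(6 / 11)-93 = 885477631/1749 = 506276.52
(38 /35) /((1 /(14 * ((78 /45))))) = 1976/75 = 26.35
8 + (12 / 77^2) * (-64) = 46664/5929 = 7.87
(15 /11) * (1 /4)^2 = 15/176 = 0.09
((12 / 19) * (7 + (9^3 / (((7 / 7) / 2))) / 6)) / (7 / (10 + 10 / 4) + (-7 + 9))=9375/152 = 61.68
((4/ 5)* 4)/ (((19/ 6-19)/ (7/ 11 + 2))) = -2784/5225 = -0.53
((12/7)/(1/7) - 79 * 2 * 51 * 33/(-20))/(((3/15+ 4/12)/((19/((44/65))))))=493050285/704 = 700355.52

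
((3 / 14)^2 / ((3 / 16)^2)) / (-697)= -64/34153 = 0.00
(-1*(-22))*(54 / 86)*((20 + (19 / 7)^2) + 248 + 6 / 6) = 8043948/2107 = 3817.73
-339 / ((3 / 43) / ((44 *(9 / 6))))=-320694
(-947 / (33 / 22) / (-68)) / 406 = 947/41412 = 0.02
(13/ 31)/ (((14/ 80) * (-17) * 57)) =-520/210273 = 0.00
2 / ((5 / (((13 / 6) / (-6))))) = -0.14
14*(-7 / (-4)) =49/2 = 24.50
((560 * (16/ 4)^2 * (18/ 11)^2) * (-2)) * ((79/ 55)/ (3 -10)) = 13105152/1331 = 9846.09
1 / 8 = 0.12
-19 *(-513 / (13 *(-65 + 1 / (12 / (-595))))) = -6.54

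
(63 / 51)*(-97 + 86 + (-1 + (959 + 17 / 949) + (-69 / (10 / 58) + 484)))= 102715851/80665 = 1273.36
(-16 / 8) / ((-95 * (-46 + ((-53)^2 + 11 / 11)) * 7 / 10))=1/91903 = 0.00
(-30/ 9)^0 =1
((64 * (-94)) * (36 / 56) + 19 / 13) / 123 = -351803/11193 = -31.43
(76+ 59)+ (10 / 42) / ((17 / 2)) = 48205/357 = 135.03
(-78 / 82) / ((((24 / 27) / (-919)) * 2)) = 322569/656 = 491.72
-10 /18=-5/9 = -0.56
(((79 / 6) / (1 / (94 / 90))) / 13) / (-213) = -3713/747630 = 0.00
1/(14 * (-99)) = -1/1386 = 0.00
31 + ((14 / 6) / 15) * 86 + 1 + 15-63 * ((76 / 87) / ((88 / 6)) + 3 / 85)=13275967/244035 = 54.40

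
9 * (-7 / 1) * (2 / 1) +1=-125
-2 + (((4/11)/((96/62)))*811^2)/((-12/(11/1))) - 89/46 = -468968105/3312 = -141596.65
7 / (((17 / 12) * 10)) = 42/85 = 0.49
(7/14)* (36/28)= 9/14 = 0.64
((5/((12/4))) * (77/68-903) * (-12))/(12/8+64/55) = 33729850/4981 = 6771.70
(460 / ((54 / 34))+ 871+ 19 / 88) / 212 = 2758169/503712 = 5.48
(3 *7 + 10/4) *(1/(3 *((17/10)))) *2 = 470/51 = 9.22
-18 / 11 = -1.64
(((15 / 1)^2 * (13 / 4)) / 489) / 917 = 975/597884 = 0.00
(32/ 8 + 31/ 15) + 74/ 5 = 313/15 = 20.87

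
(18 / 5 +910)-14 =4498/5 = 899.60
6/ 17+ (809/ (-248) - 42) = -189337/4216 = -44.91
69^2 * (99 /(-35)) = -471339/35 = -13466.83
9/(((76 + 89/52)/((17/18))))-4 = -15722/4041 = -3.89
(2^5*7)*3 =672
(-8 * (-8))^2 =4096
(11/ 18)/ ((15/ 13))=143/270 = 0.53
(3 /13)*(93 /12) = 93/52 = 1.79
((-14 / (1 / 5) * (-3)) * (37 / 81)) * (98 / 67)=253820/1809 = 140.31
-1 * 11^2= -121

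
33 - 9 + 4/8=49/2 = 24.50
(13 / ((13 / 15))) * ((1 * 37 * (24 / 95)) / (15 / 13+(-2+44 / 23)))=796536/6061 = 131.42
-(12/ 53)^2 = -144/2809 = -0.05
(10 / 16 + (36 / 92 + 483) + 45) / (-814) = -0.65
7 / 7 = 1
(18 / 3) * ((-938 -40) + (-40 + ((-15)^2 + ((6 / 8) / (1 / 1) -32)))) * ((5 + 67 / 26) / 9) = -216503/52 = -4163.52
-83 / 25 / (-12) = 83/300 = 0.28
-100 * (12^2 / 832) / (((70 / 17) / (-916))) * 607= 212674590/91 = 2337083.41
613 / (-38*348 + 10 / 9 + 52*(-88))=-5517/160190 = -0.03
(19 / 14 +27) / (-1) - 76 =-104.36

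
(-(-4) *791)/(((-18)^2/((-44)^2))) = 1531376/81 = 18905.88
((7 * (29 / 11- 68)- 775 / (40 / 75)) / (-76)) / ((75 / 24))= 168139/20900 = 8.04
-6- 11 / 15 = -6.73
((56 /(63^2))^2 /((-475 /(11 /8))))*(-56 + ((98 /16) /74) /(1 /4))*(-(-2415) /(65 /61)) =36329282/499674825 = 0.07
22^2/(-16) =-121/4 = -30.25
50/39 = 1.28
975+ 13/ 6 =5863/6 = 977.17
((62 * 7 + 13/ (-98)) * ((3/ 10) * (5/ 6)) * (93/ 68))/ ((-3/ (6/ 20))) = -3954267/266560 = -14.83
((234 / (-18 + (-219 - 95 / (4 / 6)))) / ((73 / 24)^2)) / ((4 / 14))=-314496/1348237 = -0.23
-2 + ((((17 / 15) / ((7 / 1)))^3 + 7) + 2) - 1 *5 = 2320163/1157625 = 2.00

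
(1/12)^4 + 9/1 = 186625/20736 = 9.00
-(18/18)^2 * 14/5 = -2.80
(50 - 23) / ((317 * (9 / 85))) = 255/317 = 0.80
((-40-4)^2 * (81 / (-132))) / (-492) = 2.41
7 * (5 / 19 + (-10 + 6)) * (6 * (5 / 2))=-7455/19 = -392.37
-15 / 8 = -1.88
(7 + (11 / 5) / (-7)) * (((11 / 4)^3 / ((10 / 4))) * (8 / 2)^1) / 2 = 155727/1400 = 111.23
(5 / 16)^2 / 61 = 25/15616 = 0.00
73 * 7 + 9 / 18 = 1023/2 = 511.50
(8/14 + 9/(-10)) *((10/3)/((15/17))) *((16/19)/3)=-6256/17955 = -0.35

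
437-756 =-319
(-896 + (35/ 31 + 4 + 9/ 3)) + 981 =2887/31 = 93.13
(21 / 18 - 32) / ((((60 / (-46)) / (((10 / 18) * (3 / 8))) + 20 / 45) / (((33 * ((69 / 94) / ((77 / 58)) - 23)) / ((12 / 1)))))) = -259244385/792232 = -327.23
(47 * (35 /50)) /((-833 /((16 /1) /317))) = -376/188615 = 0.00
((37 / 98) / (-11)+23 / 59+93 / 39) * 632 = 1731.76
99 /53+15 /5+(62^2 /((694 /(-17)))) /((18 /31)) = -26035957/165519 = -157.30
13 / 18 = 0.72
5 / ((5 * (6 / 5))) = 5/6 = 0.83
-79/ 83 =-0.95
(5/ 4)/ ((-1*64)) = -5/256 = -0.02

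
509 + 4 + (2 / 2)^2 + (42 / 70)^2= 514.36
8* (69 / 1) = 552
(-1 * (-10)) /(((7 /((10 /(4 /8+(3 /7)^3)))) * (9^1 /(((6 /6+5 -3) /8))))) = 1225/1191 = 1.03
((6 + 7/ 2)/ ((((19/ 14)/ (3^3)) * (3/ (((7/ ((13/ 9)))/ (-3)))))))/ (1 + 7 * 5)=-147/52 = -2.83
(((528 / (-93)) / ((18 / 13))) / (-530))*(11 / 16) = 1573/295740 = 0.01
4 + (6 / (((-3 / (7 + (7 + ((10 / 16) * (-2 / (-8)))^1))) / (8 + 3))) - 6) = -5015/16 = -313.44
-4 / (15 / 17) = -68/15 = -4.53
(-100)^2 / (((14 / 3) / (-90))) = -1350000/7 = -192857.14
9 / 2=4.50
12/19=0.63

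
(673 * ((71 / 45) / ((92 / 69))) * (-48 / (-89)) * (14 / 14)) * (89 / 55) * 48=9174336/275 = 33361.22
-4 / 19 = -0.21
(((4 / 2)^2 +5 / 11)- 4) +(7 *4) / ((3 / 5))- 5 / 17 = 46.83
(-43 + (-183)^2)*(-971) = -32476066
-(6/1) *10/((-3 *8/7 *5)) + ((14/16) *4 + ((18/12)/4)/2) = 115/16 = 7.19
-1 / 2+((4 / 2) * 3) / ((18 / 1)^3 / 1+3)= -1941/3890 = -0.50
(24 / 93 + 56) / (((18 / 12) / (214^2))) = 159736448/93 = 1717596.22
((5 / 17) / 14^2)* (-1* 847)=-605/476 = -1.27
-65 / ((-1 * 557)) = 65/557 = 0.12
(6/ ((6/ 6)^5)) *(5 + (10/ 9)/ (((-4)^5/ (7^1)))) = 23005/768 = 29.95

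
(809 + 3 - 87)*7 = 5075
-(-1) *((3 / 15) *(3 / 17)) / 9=1/255 = 0.00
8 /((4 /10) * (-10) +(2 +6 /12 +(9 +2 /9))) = 144/139 = 1.04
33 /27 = 11/9 = 1.22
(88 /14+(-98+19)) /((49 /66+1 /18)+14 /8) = -28.54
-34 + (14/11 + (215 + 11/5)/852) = -253609/7810 = -32.47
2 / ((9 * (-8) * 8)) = -1/288 = 0.00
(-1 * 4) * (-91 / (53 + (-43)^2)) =182/951 = 0.19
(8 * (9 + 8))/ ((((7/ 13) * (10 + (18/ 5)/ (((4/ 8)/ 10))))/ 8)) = 24.64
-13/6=-2.17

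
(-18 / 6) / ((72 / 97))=-97/24 = -4.04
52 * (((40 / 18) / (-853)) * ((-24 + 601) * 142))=-85211360/7677 = -11099.56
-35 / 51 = -0.69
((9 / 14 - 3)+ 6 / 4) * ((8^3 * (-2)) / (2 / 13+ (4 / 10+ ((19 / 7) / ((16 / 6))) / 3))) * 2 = 6389760/3251 = 1965.48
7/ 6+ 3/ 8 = 37/24 = 1.54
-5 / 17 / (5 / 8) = -0.47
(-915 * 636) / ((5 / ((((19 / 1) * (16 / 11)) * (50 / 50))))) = -35381952/11 = -3216541.09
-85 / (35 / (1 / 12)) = -17/84 = -0.20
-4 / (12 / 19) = -19/3 = -6.33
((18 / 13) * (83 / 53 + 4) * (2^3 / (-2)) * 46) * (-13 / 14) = 488520/371 = 1316.77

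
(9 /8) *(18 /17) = 81/68 = 1.19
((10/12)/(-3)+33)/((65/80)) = 40.27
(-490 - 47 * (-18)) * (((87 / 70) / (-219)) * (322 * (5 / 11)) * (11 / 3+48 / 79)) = -240538876/190311 = -1263.93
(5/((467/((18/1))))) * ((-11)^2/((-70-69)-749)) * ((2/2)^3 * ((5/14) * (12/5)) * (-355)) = 7.99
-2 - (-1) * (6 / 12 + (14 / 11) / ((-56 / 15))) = -81/44 = -1.84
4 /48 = 1/12 = 0.08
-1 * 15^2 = -225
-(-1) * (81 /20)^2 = 6561/400 = 16.40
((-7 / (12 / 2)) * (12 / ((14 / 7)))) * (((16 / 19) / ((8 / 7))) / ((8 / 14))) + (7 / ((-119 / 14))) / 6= -17759/1938 = -9.16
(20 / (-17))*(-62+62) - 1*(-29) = 29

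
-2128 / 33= -64.48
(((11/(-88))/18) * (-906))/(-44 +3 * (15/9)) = -151/936 = -0.16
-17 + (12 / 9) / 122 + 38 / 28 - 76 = -234761/2562 = -91.63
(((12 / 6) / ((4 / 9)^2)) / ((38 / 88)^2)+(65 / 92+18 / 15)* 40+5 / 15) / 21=3260423/523089 = 6.23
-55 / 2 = -27.50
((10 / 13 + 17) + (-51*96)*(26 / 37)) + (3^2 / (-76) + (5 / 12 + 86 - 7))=-91665037/27417 = -3343.36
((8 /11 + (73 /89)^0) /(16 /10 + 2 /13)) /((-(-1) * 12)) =65/792 = 0.08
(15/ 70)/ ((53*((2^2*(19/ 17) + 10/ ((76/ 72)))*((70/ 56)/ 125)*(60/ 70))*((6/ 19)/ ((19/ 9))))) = 2915075/12890448 = 0.23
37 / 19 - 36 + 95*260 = 468653/19 = 24665.95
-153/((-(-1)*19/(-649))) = 99297/19 = 5226.16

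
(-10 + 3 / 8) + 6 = -29/8 = -3.62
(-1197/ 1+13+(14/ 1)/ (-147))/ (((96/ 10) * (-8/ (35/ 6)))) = 310825/3456 = 89.94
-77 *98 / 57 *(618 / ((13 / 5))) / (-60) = 388619/741 = 524.45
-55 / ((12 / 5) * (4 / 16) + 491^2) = -275/1205408 = 0.00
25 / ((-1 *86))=-25/86 = -0.29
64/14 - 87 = -577/7 = -82.43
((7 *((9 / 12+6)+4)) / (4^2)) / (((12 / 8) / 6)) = 301/16 = 18.81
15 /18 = 5/6 = 0.83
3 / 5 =0.60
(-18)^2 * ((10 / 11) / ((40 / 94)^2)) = 178929/110 = 1626.63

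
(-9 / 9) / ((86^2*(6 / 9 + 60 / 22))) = -33/828352 = 0.00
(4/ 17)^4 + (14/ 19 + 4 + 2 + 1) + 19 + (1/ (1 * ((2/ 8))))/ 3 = 133648192/4760697 = 28.07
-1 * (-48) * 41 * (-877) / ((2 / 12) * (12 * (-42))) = 143828/7 = 20546.86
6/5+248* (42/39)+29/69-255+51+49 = 509932/4485 = 113.70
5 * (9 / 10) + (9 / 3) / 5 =51/10 = 5.10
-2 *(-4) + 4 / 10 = 42/5 = 8.40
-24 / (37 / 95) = -2280/37 = -61.62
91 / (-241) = -91/241 = -0.38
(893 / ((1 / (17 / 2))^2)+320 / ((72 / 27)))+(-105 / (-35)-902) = 254961/4 = 63740.25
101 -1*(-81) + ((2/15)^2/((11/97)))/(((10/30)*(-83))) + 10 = 13146812/68475 = 191.99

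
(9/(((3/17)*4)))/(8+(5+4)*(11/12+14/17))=867/1609 = 0.54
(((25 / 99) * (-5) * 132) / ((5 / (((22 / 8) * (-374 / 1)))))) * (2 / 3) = 205700/9 = 22855.56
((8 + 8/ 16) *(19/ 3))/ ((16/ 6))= 323/16 = 20.19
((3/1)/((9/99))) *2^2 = 132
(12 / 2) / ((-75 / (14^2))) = -392/25 = -15.68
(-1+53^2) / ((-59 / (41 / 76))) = -28782/1121 = -25.68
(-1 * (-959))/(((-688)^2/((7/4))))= 6713/1893376 = 0.00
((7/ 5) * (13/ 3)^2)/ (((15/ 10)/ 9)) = 2366/15 = 157.73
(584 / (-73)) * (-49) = 392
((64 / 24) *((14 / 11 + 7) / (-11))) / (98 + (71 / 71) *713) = -728/294393 = 0.00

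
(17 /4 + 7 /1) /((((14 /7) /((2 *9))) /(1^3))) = 405/4 = 101.25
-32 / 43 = -0.74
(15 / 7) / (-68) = -15/476 = -0.03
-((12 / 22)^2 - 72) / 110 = 0.65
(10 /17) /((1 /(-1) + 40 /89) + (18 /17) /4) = -356/173 = -2.06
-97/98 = -0.99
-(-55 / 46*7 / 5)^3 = 456533/97336 = 4.69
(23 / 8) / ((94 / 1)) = 23/752 = 0.03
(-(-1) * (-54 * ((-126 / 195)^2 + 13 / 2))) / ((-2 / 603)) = 951673293/8450 = 112624.06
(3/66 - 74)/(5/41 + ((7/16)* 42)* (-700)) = 66707/11601865 = 0.01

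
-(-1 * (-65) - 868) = 803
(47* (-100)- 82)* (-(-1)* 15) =-71730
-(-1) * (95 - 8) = 87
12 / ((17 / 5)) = 60/17 = 3.53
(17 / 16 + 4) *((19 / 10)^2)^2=10556001/160000 = 65.98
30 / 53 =0.57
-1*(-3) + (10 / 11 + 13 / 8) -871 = -76161/88 = -865.47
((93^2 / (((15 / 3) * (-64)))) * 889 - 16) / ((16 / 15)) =-22541.25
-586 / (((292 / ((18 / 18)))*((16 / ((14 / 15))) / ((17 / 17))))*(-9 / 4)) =2051/39420 = 0.05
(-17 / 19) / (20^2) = -17/7600 = 0.00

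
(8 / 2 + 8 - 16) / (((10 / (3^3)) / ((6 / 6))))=-54/5 = -10.80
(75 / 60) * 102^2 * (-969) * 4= -50407380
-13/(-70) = 13/70 = 0.19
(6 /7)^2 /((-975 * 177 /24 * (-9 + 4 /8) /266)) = 7296/2281825 = 0.00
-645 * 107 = -69015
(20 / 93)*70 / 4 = 350/93 = 3.76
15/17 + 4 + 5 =168/17 = 9.88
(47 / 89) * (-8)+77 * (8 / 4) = 149.78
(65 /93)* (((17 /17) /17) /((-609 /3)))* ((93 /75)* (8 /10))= -52/258825 = 0.00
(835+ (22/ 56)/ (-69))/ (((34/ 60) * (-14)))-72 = -13583837/76636 = -177.25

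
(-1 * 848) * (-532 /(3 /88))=39699968/3 = 13233322.67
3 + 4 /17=55/17 = 3.24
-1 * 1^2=-1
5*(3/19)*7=105/19 = 5.53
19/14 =1.36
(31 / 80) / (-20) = -31/1600 = -0.02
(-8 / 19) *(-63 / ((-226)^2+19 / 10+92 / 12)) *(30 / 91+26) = 5175360/378544049 = 0.01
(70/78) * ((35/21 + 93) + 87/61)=615475/7137 = 86.24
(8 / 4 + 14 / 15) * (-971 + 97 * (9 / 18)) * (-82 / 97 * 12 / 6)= 443784/97 = 4575.09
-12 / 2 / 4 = -3/2 = -1.50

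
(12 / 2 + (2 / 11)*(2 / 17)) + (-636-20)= -121546/187 = -649.98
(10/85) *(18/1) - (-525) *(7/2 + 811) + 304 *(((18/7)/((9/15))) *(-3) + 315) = 519466.05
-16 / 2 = -8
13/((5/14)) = 182/5 = 36.40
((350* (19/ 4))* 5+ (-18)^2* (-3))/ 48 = 14681/96 = 152.93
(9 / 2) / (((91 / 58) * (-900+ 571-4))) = -29/3367 = -0.01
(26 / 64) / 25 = 13/800 = 0.02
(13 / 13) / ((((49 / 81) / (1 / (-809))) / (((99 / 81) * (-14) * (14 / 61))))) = 396/49349 = 0.01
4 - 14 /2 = -3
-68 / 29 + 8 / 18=-496/261 = -1.90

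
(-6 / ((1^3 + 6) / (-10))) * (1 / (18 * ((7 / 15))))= 50/49 = 1.02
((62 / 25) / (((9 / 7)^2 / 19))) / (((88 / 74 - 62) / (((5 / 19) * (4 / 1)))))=-224812/455625 = -0.49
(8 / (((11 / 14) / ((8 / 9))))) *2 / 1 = 1792/99 = 18.10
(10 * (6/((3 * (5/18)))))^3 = 373248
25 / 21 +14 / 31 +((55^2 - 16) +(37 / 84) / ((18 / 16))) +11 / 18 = 35290453/11718 = 3011.64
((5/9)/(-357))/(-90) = 1/57834 = 0.00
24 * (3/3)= 24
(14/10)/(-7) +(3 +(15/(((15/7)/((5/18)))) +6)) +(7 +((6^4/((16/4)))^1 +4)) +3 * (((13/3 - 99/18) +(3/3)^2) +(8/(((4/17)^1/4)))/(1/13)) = 254216/45 = 5649.24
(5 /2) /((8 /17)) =85/16 = 5.31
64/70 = 32/35 = 0.91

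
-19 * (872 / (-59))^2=-4150.33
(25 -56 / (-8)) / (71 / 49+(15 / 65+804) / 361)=8.70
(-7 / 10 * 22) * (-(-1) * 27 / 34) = -2079/170 = -12.23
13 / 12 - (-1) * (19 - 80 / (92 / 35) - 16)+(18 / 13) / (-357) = -11252987/426972 = -26.36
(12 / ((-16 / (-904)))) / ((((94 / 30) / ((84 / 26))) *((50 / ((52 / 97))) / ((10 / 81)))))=12656/13677 = 0.93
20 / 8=5/2 = 2.50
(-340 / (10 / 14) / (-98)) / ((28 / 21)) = 51/14 = 3.64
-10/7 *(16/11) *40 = -6400/77 = -83.12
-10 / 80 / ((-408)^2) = -1/1331712 = 0.00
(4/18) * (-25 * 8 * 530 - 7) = -212014/9 = -23557.11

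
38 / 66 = 19/33 = 0.58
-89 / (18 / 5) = -445/18 = -24.72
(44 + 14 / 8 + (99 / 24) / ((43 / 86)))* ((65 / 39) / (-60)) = -3/2 = -1.50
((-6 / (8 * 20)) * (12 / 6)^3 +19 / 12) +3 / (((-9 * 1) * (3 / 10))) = 31/180 = 0.17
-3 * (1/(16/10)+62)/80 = -1503/640 = -2.35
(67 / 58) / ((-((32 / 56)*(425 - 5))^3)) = -67/801792000 = 0.00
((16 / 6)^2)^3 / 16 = 16384/729 = 22.47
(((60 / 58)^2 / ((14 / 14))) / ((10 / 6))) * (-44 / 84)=-1980/5887 = -0.34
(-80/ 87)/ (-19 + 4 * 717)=-80/247863 = 0.00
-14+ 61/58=-751/58 = -12.95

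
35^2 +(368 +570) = 2163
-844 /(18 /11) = -4642/9 = -515.78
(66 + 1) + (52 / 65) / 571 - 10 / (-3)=602417/8565 = 70.33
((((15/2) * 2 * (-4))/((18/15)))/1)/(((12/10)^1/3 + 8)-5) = -250/17 = -14.71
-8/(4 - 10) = 4/3 = 1.33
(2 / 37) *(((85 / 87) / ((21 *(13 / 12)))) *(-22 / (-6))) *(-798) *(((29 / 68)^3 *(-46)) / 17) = 20213435/14178918 = 1.43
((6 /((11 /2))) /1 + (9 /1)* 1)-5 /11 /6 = 661/66 = 10.02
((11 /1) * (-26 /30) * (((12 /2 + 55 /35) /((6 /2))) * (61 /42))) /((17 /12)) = -924638/37485 = -24.67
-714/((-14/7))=357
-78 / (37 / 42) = -3276/37 = -88.54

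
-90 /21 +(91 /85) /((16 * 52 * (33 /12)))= -4.29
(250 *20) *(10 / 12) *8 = 100000/3 = 33333.33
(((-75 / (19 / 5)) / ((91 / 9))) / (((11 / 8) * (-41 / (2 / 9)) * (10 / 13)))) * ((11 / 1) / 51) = 200/92701 = 0.00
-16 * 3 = -48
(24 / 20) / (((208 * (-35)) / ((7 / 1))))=-3/2600 = 0.00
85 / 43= 1.98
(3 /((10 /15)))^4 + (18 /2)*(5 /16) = 3303/8 = 412.88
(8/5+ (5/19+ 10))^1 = 1127/95 = 11.86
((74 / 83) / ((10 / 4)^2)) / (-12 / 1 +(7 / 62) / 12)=-220224/18511075 = -0.01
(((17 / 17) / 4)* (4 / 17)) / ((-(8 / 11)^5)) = -161051/557056 = -0.29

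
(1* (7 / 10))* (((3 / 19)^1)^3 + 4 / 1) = 2.80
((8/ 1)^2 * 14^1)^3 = 719323136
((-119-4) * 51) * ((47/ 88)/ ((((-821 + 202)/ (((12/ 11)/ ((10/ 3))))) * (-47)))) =-56457/1497980 = -0.04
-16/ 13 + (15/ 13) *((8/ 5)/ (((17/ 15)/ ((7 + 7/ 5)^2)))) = 113.71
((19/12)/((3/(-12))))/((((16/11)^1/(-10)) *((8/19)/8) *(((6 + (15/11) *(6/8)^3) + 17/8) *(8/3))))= 35.66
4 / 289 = 0.01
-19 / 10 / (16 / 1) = -19/160 = -0.12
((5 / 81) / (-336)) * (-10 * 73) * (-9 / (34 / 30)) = -9125/8568 = -1.07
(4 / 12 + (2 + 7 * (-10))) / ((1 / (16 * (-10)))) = 32480/3 = 10826.67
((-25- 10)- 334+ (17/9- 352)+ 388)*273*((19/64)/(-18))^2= -24473995/995328 = -24.59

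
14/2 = 7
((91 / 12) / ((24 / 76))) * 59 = 102011/72 = 1416.82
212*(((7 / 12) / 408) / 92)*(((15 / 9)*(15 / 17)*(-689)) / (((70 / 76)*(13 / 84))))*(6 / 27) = -1867985/358938 = -5.20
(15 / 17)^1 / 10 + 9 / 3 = 105/34 = 3.09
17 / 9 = 1.89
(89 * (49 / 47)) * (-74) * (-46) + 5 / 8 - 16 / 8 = 118758235/376 = 315846.37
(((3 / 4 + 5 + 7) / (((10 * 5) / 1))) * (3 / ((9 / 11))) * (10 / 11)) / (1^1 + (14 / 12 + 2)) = 51/250 = 0.20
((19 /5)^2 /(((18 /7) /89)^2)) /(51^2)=140114569/21068100 = 6.65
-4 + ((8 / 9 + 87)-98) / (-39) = -101/27 = -3.74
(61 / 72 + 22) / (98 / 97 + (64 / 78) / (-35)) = 72602075/3135984 = 23.15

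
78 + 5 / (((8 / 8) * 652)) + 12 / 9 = 155191/1956 = 79.34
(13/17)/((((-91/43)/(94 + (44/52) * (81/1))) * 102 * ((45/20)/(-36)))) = 726872/78897 = 9.21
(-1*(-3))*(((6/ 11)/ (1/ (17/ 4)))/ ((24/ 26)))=7.53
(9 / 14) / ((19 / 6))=27/133 = 0.20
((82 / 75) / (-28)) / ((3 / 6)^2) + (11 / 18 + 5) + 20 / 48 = 36991/6300 = 5.87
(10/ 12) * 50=41.67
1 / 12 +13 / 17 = 173/204 = 0.85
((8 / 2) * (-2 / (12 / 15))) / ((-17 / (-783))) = -7830/17 = -460.59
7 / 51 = 0.14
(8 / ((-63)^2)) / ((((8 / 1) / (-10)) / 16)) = -160/3969 = -0.04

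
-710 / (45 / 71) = -10082/9 = -1120.22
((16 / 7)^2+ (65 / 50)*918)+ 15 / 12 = 1175877/980 = 1199.87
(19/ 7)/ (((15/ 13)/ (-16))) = -3952/105 = -37.64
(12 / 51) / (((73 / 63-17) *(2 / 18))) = -1134/8483 = -0.13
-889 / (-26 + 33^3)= -889/35911 = -0.02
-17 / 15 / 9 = -17/135 = -0.13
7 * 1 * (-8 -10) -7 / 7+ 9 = -118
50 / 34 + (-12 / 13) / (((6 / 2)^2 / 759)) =-16879/221 = -76.38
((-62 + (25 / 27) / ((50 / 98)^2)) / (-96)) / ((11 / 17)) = 670633/712800 = 0.94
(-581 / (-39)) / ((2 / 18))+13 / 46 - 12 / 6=132.36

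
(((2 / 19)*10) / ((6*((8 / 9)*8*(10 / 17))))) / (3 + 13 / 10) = 255/26144 = 0.01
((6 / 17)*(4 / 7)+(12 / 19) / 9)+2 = 15410/6783 = 2.27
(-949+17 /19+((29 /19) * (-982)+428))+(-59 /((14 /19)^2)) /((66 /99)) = -16251163/7448 = -2181.95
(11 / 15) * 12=44/5 = 8.80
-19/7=-2.71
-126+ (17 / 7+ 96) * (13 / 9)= 1019/63 = 16.17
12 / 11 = 1.09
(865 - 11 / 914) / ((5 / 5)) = 790599/914 = 864.99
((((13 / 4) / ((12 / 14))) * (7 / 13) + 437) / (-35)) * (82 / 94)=-10.94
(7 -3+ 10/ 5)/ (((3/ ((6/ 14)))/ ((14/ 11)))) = 12/11 = 1.09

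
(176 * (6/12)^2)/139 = 44/139 = 0.32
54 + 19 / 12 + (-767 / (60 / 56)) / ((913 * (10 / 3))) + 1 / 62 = 470092207/8490900 = 55.36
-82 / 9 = -9.11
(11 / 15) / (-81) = -11/1215 = -0.01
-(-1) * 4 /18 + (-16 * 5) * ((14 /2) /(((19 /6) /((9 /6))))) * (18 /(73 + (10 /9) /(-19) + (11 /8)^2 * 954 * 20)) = 40109078/445030371 = 0.09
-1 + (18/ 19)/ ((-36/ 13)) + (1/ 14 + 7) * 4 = 26.94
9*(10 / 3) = 30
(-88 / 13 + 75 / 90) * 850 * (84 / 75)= -220388/39 = -5650.97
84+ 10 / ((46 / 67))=2267/23 = 98.57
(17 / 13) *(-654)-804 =-1659.23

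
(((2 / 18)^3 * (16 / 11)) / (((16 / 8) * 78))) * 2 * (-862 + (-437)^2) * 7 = 131432/3861 = 34.04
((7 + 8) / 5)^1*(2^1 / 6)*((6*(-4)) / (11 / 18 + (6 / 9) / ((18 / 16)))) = -1296/65 = -19.94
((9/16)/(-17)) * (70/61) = -0.04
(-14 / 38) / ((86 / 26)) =-91/817 = -0.11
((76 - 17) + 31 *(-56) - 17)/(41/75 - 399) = 63525/14942 = 4.25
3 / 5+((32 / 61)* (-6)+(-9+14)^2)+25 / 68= 22.82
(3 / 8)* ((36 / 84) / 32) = 0.01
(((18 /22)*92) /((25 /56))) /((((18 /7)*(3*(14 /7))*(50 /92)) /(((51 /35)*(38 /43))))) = 38274208/1478125 = 25.89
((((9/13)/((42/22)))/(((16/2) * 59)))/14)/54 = 11/10823904 = 0.00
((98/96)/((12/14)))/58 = 343/16704 = 0.02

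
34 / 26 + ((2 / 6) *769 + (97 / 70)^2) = 49602151/191100 = 259.56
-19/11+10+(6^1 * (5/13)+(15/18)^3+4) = 468235/30888 = 15.16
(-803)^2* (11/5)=7092899/5 = 1418579.80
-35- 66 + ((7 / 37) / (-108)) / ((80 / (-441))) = -3587177/35520 = -100.99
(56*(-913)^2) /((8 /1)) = 5834983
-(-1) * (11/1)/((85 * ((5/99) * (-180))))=-121/8500 = -0.01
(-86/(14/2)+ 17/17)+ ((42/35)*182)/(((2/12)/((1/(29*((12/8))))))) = 19121/1015 = 18.84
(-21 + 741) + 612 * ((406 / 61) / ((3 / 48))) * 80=318088080/61 = 5214558.69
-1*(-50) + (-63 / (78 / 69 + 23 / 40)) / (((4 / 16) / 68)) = -5228890/523 = -9997.88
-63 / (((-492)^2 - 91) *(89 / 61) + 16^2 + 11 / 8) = -10248/57470125 = 0.00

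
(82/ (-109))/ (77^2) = -82/646261 = 0.00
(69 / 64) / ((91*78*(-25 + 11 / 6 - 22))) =-69/20517952 = 0.00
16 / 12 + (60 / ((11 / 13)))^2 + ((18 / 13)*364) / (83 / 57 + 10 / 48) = 44518796/8349 = 5332.23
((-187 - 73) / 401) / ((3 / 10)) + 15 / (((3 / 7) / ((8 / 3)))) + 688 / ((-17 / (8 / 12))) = 1312784/20451 = 64.19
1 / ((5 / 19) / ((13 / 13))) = 19/5 = 3.80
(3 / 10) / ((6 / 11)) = 11/20 = 0.55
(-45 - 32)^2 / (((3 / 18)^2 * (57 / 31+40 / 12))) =19850292/481 = 41268.80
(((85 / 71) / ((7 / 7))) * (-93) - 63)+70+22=-5846/71 = -82.34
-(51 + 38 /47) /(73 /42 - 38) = 1.43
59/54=1.09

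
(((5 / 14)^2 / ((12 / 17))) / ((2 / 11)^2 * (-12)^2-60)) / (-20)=10285/62883072 = 0.00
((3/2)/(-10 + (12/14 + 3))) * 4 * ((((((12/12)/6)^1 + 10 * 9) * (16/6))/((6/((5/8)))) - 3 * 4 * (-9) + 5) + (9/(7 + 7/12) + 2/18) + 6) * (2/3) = -1428443/15093 = -94.64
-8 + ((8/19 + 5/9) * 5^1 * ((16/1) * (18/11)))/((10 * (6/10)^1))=8344/627 = 13.31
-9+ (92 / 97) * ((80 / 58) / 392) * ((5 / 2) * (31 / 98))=-60768292/6754013 = -9.00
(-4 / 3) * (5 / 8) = -5/6 = -0.83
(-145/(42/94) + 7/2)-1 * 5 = -13693/42 = -326.02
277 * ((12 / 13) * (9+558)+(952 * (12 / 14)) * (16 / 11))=67746444/143 = 473751.36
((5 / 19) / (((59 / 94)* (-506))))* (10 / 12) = -1175/1701678 = 0.00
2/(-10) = -1/5 = -0.20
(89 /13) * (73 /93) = 6497/1209 = 5.37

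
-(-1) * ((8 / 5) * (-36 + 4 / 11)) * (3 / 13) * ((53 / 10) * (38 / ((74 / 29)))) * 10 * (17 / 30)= -778435168/132275 = -5884.98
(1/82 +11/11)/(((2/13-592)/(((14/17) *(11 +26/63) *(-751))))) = 582626551/48264462 = 12.07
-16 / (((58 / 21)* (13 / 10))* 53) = -1680/19981 = -0.08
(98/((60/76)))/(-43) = -1862/645 = -2.89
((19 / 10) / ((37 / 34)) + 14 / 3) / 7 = 0.92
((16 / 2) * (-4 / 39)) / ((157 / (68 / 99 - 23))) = 70688/606177 = 0.12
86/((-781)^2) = 86/609961 = 0.00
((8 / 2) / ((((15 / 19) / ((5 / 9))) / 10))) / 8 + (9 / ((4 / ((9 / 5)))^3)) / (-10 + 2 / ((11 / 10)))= 7383487/2160000 = 3.42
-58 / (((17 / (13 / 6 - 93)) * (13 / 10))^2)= -979.79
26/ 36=13/18 = 0.72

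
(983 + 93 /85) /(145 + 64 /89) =6.75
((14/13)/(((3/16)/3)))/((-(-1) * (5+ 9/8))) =256/91 = 2.81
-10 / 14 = -5/7 = -0.71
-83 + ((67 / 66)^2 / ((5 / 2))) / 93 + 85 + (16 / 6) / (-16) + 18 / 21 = 9552629/3544695 = 2.69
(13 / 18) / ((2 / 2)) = 13/18 = 0.72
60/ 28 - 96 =-657/7 = -93.86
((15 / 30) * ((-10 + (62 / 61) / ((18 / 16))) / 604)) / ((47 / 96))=-19976/1298751 = -0.02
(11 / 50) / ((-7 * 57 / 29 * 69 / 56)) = -1276/98325 = -0.01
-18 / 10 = -9/5 = -1.80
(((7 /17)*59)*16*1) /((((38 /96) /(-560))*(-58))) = 88811520/9367 = 9481.32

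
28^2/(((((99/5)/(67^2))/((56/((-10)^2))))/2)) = 98542528/495 = 199075.81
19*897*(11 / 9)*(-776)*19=-921367304/3 = -307122434.67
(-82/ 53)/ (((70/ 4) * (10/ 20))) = -328/1855 = -0.18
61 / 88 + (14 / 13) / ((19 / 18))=37243/21736 = 1.71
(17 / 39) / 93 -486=-1762705/3627 = -486.00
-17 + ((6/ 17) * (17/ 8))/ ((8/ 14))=-251/16 = -15.69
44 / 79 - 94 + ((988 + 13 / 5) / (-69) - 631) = -6711994/9085 = -738.80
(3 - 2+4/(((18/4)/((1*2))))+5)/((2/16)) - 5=515/9 = 57.22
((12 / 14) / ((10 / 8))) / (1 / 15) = 72/7 = 10.29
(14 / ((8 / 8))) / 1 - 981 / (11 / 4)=-3770/11 = -342.73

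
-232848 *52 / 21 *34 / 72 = -272272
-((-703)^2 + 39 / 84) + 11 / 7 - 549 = -13853193/28 = -494756.89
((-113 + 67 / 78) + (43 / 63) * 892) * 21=813569/78 = 10430.37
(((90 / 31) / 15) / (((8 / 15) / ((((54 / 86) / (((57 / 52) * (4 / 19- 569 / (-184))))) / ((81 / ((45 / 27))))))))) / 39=4600/138529359 = 0.00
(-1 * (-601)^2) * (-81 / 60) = 9752427/20 = 487621.35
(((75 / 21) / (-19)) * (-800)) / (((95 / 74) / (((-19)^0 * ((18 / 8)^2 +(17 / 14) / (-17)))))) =10341500/17689 = 584.63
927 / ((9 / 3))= 309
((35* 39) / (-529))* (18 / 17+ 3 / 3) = -47775/8993 = -5.31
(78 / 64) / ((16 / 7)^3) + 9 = 1193025/131072 = 9.10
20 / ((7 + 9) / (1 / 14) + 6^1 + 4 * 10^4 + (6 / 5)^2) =250/502893 = 0.00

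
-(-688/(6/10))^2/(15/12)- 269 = -9469301/9 = -1052144.56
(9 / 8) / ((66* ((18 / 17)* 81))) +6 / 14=256727/598752 = 0.43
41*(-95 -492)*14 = -336938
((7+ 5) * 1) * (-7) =-84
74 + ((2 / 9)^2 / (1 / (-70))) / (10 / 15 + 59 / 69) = 71.73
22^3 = 10648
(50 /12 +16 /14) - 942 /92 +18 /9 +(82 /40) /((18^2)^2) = -990266999/338022720 = -2.93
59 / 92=0.64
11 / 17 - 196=-3321/17 = -195.35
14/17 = 0.82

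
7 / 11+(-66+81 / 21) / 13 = -4148/1001 = -4.14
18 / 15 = 6/5 = 1.20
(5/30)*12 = 2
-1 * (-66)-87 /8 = 441/8 = 55.12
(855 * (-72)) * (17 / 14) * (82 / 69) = -14302440/161 = -88835.03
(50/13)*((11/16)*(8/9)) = 2.35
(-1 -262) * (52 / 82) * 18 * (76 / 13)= -719568/41 = -17550.44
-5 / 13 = -0.38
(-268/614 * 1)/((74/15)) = -1005/11359 = -0.09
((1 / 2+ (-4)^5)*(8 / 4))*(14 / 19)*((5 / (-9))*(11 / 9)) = 1576190/1539 = 1024.17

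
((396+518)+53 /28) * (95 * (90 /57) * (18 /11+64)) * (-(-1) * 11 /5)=138867675/7 = 19838239.29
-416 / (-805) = 416/805 = 0.52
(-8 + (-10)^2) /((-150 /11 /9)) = -60.72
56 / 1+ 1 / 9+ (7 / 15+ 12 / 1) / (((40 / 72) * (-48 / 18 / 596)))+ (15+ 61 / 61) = -4943.23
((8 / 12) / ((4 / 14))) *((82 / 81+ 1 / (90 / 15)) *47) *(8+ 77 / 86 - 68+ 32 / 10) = -167842969/23220 = -7228.38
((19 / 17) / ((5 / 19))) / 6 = 361/510 = 0.71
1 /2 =0.50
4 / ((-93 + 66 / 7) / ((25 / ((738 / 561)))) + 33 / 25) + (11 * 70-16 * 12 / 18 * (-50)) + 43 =45154123/33571 = 1345.03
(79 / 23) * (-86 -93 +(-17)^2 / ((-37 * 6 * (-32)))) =-100434833/163392 = -614.69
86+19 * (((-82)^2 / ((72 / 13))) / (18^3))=9443143/104976 = 89.96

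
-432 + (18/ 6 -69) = -498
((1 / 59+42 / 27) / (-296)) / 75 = -167/2357640 = 0.00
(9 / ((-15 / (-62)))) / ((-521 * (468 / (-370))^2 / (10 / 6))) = -1060975/14263938 = -0.07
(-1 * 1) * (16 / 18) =-8/9 = -0.89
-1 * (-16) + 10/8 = 69/4 = 17.25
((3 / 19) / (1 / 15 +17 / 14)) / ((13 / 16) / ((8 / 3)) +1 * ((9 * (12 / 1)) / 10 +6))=134400/18650039 = 0.01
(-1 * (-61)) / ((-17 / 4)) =-244/17 = -14.35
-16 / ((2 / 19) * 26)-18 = -310/13 = -23.85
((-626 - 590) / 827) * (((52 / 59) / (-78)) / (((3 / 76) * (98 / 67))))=6191872/21517713 = 0.29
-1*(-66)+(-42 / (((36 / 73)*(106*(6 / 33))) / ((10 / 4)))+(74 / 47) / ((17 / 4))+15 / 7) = 817656815/14228592 = 57.47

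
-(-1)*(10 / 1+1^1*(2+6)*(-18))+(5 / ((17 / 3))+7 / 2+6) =-4203/34 = -123.62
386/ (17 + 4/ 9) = 22.13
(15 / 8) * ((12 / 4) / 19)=45/152 = 0.30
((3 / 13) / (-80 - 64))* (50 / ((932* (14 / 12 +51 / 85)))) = -125/2568592 = 0.00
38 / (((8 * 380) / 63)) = 63/80 = 0.79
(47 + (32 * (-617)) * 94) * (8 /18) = -7423556/9 = -824839.56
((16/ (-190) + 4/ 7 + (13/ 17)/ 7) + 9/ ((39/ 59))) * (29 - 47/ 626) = 995238866/2421055 = 411.08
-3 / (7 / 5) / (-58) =0.04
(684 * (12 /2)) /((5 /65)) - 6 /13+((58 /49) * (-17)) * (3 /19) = 645675216/12103 = 53348.36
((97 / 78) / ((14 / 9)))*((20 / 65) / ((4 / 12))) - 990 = -1170297/1183 = -989.26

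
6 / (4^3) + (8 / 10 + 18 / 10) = 2.69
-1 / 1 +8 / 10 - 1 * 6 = -31/5 = -6.20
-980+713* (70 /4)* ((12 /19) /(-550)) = -1039073/1045 = -994.33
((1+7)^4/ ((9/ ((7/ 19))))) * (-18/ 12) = -14336/57 = -251.51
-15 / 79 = -0.19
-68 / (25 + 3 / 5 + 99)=-340/623 = -0.55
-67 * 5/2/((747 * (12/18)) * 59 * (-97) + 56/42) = 1005/17100316 = 0.00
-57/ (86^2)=-57/7396 = -0.01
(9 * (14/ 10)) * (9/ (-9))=-63/5 = -12.60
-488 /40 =-61/5 = -12.20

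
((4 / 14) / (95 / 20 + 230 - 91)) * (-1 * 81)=-648/4025 = -0.16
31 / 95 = 0.33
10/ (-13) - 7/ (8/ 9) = -8.64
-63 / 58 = -1.09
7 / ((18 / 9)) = 7/2 = 3.50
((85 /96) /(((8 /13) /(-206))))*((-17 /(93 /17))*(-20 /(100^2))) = -6578507/3571200 = -1.84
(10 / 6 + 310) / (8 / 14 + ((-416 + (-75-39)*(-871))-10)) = 1309/415248 = 0.00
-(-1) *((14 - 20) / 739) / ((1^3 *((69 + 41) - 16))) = -3/34733 = 0.00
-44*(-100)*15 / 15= 4400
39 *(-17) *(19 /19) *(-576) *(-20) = -7637760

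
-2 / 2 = -1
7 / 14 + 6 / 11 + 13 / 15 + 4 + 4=3271/330 = 9.91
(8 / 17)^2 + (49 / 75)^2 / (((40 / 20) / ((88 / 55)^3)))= 222635584/203203125 = 1.10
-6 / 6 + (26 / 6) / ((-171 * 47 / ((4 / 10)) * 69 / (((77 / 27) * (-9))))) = -1.00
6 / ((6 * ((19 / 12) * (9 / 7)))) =28/57 = 0.49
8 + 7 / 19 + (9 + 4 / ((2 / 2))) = 406/19 = 21.37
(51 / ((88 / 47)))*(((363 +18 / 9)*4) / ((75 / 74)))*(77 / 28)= 2158099/20 = 107904.95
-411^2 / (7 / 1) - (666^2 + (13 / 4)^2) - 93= -52392607/112 = -467791.13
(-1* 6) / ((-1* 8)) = 3/4 = 0.75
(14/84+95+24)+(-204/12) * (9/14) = 2273/21 = 108.24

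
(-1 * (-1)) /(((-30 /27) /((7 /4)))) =-63/40 = -1.58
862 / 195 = 4.42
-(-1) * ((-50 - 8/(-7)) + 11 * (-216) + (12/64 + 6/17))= -4615899/1904 = -2424.32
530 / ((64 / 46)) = 6095/16 = 380.94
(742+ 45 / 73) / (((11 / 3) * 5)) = 162633/4015 = 40.51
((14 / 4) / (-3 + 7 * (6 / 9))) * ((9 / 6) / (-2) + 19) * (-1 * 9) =-13797/40 = -344.92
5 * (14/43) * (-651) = -45570/43 = -1059.77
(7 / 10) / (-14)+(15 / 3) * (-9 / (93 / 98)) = -29431/620 = -47.47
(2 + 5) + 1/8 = 57/8 = 7.12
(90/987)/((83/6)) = 180/27307 = 0.01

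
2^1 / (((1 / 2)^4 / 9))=288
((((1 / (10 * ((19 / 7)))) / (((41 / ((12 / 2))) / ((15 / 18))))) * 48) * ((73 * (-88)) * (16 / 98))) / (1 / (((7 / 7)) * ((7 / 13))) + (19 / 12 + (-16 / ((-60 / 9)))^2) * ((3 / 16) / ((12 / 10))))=-215285760/2859709 = -75.28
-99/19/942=-33/5966 = -0.01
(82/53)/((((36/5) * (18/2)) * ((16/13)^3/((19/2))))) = 8557315/70336512 = 0.12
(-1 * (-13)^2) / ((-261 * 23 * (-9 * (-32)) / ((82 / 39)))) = 533/2593296 = 0.00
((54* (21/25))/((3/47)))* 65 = 230958/5 = 46191.60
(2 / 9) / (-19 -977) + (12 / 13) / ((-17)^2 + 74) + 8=56417843/7050186 = 8.00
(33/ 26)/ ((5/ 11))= 363/130 = 2.79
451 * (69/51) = 10373/17 = 610.18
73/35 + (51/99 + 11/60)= 12863/4620 = 2.78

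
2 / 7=0.29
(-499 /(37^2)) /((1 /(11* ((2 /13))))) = -10978/17797 = -0.62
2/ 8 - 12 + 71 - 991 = -931.75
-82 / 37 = -2.22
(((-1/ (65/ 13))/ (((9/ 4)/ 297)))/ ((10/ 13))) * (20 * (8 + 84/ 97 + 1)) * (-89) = 292313736/485 = 602708.73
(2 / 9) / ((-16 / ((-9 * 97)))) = 97/8 = 12.12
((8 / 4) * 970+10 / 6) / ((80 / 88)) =12815/6 = 2135.83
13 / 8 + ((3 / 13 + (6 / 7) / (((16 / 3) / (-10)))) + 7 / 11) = 0.88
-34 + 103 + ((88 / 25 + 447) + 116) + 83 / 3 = 49739/75 = 663.19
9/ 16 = 0.56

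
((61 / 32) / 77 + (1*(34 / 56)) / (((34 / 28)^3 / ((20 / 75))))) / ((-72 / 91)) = -15994199/109866240 = -0.15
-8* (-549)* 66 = 289872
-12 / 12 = -1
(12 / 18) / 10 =1/15 = 0.07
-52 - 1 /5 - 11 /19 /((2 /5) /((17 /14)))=-143527/2660 = -53.96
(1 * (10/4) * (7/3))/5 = 7/6 = 1.17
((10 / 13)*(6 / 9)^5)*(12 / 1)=1280/1053 = 1.22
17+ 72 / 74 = 665/37 = 17.97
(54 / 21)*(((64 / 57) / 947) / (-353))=-384/44460703 = 0.00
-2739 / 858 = -83/26 = -3.19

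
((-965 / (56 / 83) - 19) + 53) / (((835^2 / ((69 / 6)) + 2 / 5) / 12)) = -26975895/97612144 = -0.28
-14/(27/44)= -616/27 = -22.81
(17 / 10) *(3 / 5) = 51/50 = 1.02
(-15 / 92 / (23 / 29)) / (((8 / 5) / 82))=-89175/8464 = -10.54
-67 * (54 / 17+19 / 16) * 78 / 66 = -1033877/2992 = -345.55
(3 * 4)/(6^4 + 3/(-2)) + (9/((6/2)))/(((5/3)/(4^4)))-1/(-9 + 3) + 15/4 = 24063509/51780 = 464.73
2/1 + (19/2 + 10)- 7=29/2 = 14.50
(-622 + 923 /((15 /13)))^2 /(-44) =-7123561/9900 = -719.55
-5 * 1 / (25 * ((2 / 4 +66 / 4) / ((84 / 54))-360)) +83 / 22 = 2028413/537570 = 3.77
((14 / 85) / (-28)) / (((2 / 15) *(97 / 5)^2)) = -75/639812 = 0.00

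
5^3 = 125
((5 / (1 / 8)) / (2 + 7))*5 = 200/9 = 22.22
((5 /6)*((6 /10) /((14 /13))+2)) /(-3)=-179/252 = -0.71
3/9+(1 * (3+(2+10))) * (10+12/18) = 481/3 = 160.33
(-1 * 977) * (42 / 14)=-2931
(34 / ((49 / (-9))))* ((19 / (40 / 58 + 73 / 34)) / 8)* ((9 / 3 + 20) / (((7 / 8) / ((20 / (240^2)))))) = -3662497/76749680 = -0.05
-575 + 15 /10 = -1147/2 = -573.50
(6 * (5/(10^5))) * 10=3/1000 = 0.00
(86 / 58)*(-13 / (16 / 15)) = -8385/464 = -18.07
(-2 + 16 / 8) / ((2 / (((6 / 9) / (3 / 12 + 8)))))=0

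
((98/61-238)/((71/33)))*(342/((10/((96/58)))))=-781171776/125599 = -6219.57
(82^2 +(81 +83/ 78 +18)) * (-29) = -15436033/78 = -197897.86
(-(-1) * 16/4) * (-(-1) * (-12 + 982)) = 3880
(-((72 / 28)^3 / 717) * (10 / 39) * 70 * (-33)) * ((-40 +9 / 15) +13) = -370.81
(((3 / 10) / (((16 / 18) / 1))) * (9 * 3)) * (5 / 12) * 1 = 243/64 = 3.80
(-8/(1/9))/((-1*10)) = 36/5 = 7.20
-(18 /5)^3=-46.66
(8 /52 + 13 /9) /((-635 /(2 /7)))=-374/520065 = 0.00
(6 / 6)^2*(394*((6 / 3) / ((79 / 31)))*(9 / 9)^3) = 24428/79 = 309.22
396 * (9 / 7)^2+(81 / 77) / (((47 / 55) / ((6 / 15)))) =1508706/2303 = 655.10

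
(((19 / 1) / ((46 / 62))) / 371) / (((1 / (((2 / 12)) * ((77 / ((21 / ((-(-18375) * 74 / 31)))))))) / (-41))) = -277421375/3657 = -75860.37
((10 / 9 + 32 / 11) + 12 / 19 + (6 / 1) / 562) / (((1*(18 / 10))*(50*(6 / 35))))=17250751/57084588 = 0.30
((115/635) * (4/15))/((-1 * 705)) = -92/1343025 = 0.00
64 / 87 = 0.74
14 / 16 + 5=47/8 = 5.88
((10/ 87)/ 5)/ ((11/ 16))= 32/957 = 0.03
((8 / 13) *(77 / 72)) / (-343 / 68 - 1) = -5236/48087 = -0.11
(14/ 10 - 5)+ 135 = 657/5 = 131.40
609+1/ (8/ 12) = 1221/2 = 610.50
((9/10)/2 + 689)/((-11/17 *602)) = -1.77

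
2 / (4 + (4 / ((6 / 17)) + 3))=6/55 = 0.11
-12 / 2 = -6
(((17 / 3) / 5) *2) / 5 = 34/75 = 0.45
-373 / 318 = -1.17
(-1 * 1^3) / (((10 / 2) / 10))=-2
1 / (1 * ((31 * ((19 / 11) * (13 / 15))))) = 165/7657 = 0.02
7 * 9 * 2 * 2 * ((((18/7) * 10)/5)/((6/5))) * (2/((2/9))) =9720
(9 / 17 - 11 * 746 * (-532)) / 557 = 74215073/9469 = 7837.69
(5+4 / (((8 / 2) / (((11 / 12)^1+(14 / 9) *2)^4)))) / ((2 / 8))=450448705/419904 = 1072.74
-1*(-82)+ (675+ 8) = 765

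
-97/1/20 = -4.85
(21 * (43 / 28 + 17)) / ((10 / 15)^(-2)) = 173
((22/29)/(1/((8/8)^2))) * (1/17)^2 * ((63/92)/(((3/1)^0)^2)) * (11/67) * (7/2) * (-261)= -480249/1781396 = -0.27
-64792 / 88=-8099/11 = -736.27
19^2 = 361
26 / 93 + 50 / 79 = 6704/7347 = 0.91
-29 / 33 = -0.88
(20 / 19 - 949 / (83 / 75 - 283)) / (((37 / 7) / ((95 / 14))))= 8875825/1564508 = 5.67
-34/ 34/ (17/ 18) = -18/17 = -1.06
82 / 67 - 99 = -6551/67 = -97.78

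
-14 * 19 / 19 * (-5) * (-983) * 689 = -47410090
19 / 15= 1.27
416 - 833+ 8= -409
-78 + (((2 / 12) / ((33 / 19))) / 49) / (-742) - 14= -662297347/7198884 = -92.00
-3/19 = -0.16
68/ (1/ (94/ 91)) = 6392/91 = 70.24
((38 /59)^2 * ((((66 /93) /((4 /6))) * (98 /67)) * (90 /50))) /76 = 553014/36150185 = 0.02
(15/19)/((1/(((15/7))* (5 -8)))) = -675/133 = -5.08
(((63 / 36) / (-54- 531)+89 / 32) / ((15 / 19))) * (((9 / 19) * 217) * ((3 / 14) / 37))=1612279/769600 = 2.09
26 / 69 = 0.38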